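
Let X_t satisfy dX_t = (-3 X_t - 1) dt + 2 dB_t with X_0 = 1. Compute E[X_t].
E[X_t] = -1/3 + 4*exp(-3*t)/3

Taking expectations and using E[dB_t] = 0, the mean m(t) = E[X_t] satisfies the ODE m'(t) = a m(t) + b with m(0) = x_0. With a = -3, b = -1, x_0 = 1, the solution is
  m(t) = x_0 * exp(a t) + (b/a) * (exp(a t) - 1)
       = 1 * exp((-3) t) + ((-1)/(-3)) * (exp((-3) t) - 1)
       = -1/3 + 4*exp(-3*t)/3.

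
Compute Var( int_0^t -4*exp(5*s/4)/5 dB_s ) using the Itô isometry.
Var = 32*exp(5*t/2)/125 - 32/125

The Itô integral of a deterministic integrand f(s) has mean 0 because each increment f(s) * (B_{s+ds} - B_s) has mean 0. By the Itô isometry:
  Var( int_0^t f(s) dB_s ) = E[ (int_0^t f(s) dB_s)^2 ] = int_0^t f(s)^2 ds.
Here f(s) = -4*exp(5*s/4)/5, so f(s)^2 = 16*exp(5*s/2)/25. Integrate:
  int_0^t (16*exp(5*s/2)/25) ds = 32*exp(5*t/2)/125 - 32/125.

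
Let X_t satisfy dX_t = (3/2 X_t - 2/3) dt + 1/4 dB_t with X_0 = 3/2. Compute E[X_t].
E[X_t] = 19*exp(3*t/2)/18 + 4/9

Taking expectations and using E[dB_t] = 0, the mean m(t) = E[X_t] satisfies the ODE m'(t) = a m(t) + b with m(0) = x_0. With a = 3/2, b = -2/3, x_0 = 3/2, the solution is
  m(t) = x_0 * exp(a t) + (b/a) * (exp(a t) - 1)
       = (3/2) * exp((3/2) t) + ((-2/3)/(3/2)) * (exp((3/2) t) - 1)
       = 19*exp(3*t/2)/18 + 4/9.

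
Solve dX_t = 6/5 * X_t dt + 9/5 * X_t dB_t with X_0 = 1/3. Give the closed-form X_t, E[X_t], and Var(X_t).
X_t = 1/3 * exp((-21/50) t + (9/5) B_t); E[X_t] = exp(6*t/5)/3; Var(X_t) = (exp(81*t/25) - 1)*exp(12*t/5)/9

For GBM dX = mu X dt + sigma X dB with X_0 = x_0, apply Itô to Y = log X: dY = (mu - sigma^2/2) dt + sigma dB, so Y_t = log(x_0) + (mu - sigma^2/2) t + sigma B_t and hence X_t = x_0 * exp((mu - sigma^2/2) t + sigma B_t).
With mu = 6/5, sigma = 9/5, x_0 = 1/3, this gives:
  X_t = 1/3 * exp((-21/50) * t + (9/5) * B_t).
Since sigma*B_t ~ Normal(0, sigma^2 t), E[exp(sigma*B_t)] = exp(sigma^2 t / 2); so E[X_t] = x_0 * exp((mu - sigma^2/2) t) * exp(sigma^2 t / 2) = x_0 * exp(mu t) = exp(6*t/5)/3.
Var(X_t) = E[X_t^2] - (E[X_t])^2 = x_0^2 * exp(2 mu t) * (exp(sigma^2 t) - 1) = (exp(81*t/25) - 1)*exp(12*t/5)/9.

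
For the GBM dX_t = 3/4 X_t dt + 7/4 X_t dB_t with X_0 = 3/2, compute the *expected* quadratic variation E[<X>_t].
E[<X>_t] = 441*exp(73*t/16)/292 - 441/292

<X>_t = int_0^t ((7/4) * X_s)^2 ds. Taking expectation inside the integral: E[<X>_t] = (7/4)^2 * int_0^t E[X_s^2] ds. For GBM, E[X_s^2] = x_0^2 * exp((2 mu + sigma^2) s). Integrating:
  E[<X>_t] = (7/4)^2 * (3/2)^2 * (exp((2*(3/4) + (7/4)^2) t) - 1) / (2*(3/4) + (7/4)^2)
           = (7/4)^2 * (3/2)^2 * (exp((73/16) t) - 1) / (73/16) = 441*exp(73*t/16)/292 - 441/292.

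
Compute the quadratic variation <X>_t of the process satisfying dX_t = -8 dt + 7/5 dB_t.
<X>_t = 49*t/25

For an Itô process dX_t = a(t) dt + b(t) dB_t, the quadratic variation is <X>_t = int_0^t b(s)^2 ds (the drift term does not contribute). Here b(s) = 7/5, so
  b(s)^2 = 49/25.
Integrating from 0 to t:
  <X>_t = int_0^t (49/25) ds = 49*t/25.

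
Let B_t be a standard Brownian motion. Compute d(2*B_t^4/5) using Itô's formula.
d(2*B_t^4/5) = (12*B_t^2/5) dt + (8*B_t^3/5) dB_t

Itô's formula for f(B_t) gives d f(B_t) = f'(B_t) dB_t + (1/2) f''(B_t) dt. Compute derivatives of f(x) = 2*x^4/5:
  f'(x)  = 8*x^3/5
  f''(x) = 24*x^2/5
Substitute x = B_t and multiply the f'' term by 1/2:
  drift     = (1/2) * (24*x^2/5) evaluated at B_t = 12*B_t^2/5
  diffusion = (8*x^3/5) evaluated at B_t = 8*B_t^3/5
Therefore d(2*B_t^4/5) = (12*B_t^2/5) dt + (8*B_t^3/5) dB_t.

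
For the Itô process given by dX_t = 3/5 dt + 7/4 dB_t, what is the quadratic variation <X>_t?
<X>_t = 49*t/16

For an Itô process dX_t = a(t) dt + b(t) dB_t, the quadratic variation is <X>_t = int_0^t b(s)^2 ds (the drift term does not contribute). Here b(s) = 7/4, so
  b(s)^2 = 49/16.
Integrating from 0 to t:
  <X>_t = int_0^t (49/16) ds = 49*t/16.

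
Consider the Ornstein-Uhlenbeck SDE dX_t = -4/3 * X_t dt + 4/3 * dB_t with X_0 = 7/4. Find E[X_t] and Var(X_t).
E[X_t] = 7*exp(-4*t/3)/4; Var(X_t) = 2/3 - 2*exp(-8*t/3)/3

The OU SDE dX = -theta X dt + sigma dB admits the integrating factor exp(theta t): d(exp(theta t) X_t) = sigma exp(theta t) dB_t. Integrating from 0 to t:
  X_t = x_0 * exp(-theta t) + sigma * int_0^t exp(-theta (t-s)) dB_s.
The Itô integral has mean 0 and (by the Itô isometry) variance sigma^2 * int_0^t exp(-2 theta (t - s)) ds = sigma^2 * (1 - exp(-2 theta t)) / (2 theta).
With theta = 4/3, sigma = 4/3, x_0 = 7/4:
  E[X_t] = 7/4 * exp(-4/3 t) = 7*exp(-4*t/3)/4
  Var(X_t) = (4/3)^2 * (1 - exp(-2*4/3 t)) / (2 * 4/3) = 2/3 - 2*exp(-8*t/3)/3.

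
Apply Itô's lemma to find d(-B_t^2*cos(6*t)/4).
d(-B_t^2*cos(6*t)/4) = (3*B_t^2*sin(6*t)/2 - cos(6*t)/4) dt + (-B_t*cos(6*t)/2) dB_t

Itô's formula for f(t, x): d f(t, B_t) = (f_t + (1/2) f_xx) dt + f_x dB_t. Compute partials of f(t, x) = -x^2*cos(6*t)/4:
  f_t(t,x)  = 3*x^2*sin(6*t)/2
  f_x(t,x)  = -x*cos(6*t)/2
  f_xx(t,x) = -cos(6*t)/2
Assemble drift = f_t + (1/2) f_xx = 3*x^2*sin(6*t)/2 - cos(6*t)/4 and diffusion = f_x = -x*cos(6*t)/2. Substituting x = B_t:
  d(-B_t^2*cos(6*t)/4) = (3*B_t^2*sin(6*t)/2 - cos(6*t)/4) dt + (-B_t*cos(6*t)/2) dB_t.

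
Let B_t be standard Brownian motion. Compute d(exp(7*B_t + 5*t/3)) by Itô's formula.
d(exp(7*B_t + 5*t/3)) = (157*exp(7*B_t + 5*t/3)/6) dt + (7*exp(7*B_t + 5*t/3)) dB_t

Itô's formula for f(t, x): d f(t, B_t) = (f_t + (1/2) f_xx) dt + f_x dB_t. Compute partials of f(t, x) = exp(5*t/3 + 7*x):
  f_t(t,x)  = 5*exp(5*t/3 + 7*x)/3
  f_x(t,x)  = 7*exp(5*t/3 + 7*x)
  f_xx(t,x) = 49*exp(5*t/3 + 7*x)
Assemble drift = f_t + (1/2) f_xx = 157*exp(5*t/3 + 7*x)/6 and diffusion = f_x = 7*exp(5*t/3 + 7*x). Substituting x = B_t:
  d(exp(7*B_t + 5*t/3)) = (157*exp(7*B_t + 5*t/3)/6) dt + (7*exp(7*B_t + 5*t/3)) dB_t.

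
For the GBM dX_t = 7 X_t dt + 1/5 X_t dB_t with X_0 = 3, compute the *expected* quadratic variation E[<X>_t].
E[<X>_t] = exp(351*t/25)/39 - 1/39

<X>_t = int_0^t ((1/5) * X_s)^2 ds. Taking expectation inside the integral: E[<X>_t] = (1/5)^2 * int_0^t E[X_s^2] ds. For GBM, E[X_s^2] = x_0^2 * exp((2 mu + sigma^2) s). Integrating:
  E[<X>_t] = (1/5)^2 * 3^2 * (exp((2*7 + (1/5)^2) t) - 1) / (2*7 + (1/5)^2)
           = (1/5)^2 * 3^2 * (exp((351/25) t) - 1) / (351/25) = exp(351*t/25)/39 - 1/39.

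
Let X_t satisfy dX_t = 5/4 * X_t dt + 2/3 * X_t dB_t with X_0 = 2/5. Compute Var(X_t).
Var(X_t) = 4*(exp(4*t/9) - 1)*exp(5*t/2)/25

For GBM dX = mu X dt + sigma X dB with X_0 = x_0, apply Itô to Y = log X: dY = (mu - sigma^2/2) dt + sigma dB, so Y_t = log(x_0) + (mu - sigma^2/2) t + sigma B_t and hence X_t = x_0 * exp((mu - sigma^2/2) t + sigma B_t).
With mu = 5/4, sigma = 2/3, x_0 = 2/5, this gives:
  X_t = 2/5 * exp((37/36) * t + (2/3) * B_t).
Since sigma*B_t ~ Normal(0, sigma^2 t), E[exp(sigma*B_t)] = exp(sigma^2 t / 2); so E[X_t] = x_0 * exp((mu - sigma^2/2) t) * exp(sigma^2 t / 2) = x_0 * exp(mu t) = 2*exp(5*t/4)/5.
Var(X_t) = E[X_t^2] - (E[X_t])^2 = x_0^2 * exp(2 mu t) * (exp(sigma^2 t) - 1) = 4*(exp(4*t/9) - 1)*exp(5*t/2)/25.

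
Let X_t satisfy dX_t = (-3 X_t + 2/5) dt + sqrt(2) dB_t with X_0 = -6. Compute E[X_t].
E[X_t] = 2/15 - 92*exp(-3*t)/15

Taking expectations and using E[dB_t] = 0, the mean m(t) = E[X_t] satisfies the ODE m'(t) = a m(t) + b with m(0) = x_0. With a = -3, b = 2/5, x_0 = -6, the solution is
  m(t) = x_0 * exp(a t) + (b/a) * (exp(a t) - 1)
       = (-6) * exp((-3) t) + ((2/5)/(-3)) * (exp((-3) t) - 1)
       = 2/15 - 92*exp(-3*t)/15.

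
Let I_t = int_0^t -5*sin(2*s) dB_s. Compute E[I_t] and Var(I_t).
E[I_t] = 0; Var(I_t) = 25*t/2 - 25*sin(4*t)/8

The Itô integral of a deterministic integrand f(s) has mean 0 because each increment f(s) * (B_{s+ds} - B_s) has mean 0. By the Itô isometry:
  Var( int_0^t f(s) dB_s ) = E[ (int_0^t f(s) dB_s)^2 ] = int_0^t f(s)^2 ds.
Here f(s) = -5*sin(2*s), so f(s)^2 = 25*sin(2*s)^2. Integrate:
  int_0^t (25*sin(2*s)^2) ds = 25*t/2 - 25*sin(4*t)/8.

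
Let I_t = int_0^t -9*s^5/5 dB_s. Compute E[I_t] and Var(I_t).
E[I_t] = 0; Var(I_t) = 81*t^11/275

The Itô integral of a deterministic integrand f(s) has mean 0 because each increment f(s) * (B_{s+ds} - B_s) has mean 0. By the Itô isometry:
  Var( int_0^t f(s) dB_s ) = E[ (int_0^t f(s) dB_s)^2 ] = int_0^t f(s)^2 ds.
Here f(s) = -9*s^5/5, so f(s)^2 = 81*s^10/25. Integrate:
  int_0^t (81*s^10/25) ds = 81*t^11/275.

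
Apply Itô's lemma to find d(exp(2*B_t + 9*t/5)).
d(exp(2*B_t + 9*t/5)) = (19*exp(2*B_t + 9*t/5)/5) dt + (2*exp(2*B_t + 9*t/5)) dB_t

Itô's formula for f(t, x): d f(t, B_t) = (f_t + (1/2) f_xx) dt + f_x dB_t. Compute partials of f(t, x) = exp(9*t/5 + 2*x):
  f_t(t,x)  = 9*exp(9*t/5 + 2*x)/5
  f_x(t,x)  = 2*exp(9*t/5 + 2*x)
  f_xx(t,x) = 4*exp(9*t/5 + 2*x)
Assemble drift = f_t + (1/2) f_xx = 19*exp(9*t/5 + 2*x)/5 and diffusion = f_x = 2*exp(9*t/5 + 2*x). Substituting x = B_t:
  d(exp(2*B_t + 9*t/5)) = (19*exp(2*B_t + 9*t/5)/5) dt + (2*exp(2*B_t + 9*t/5)) dB_t.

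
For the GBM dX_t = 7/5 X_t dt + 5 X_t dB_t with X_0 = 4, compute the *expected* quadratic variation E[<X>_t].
E[<X>_t] = 2000*exp(139*t/5)/139 - 2000/139

<X>_t = int_0^t (5 * X_s)^2 ds. Taking expectation inside the integral: E[<X>_t] = 5^2 * int_0^t E[X_s^2] ds. For GBM, E[X_s^2] = x_0^2 * exp((2 mu + sigma^2) s). Integrating:
  E[<X>_t] = 5^2 * 4^2 * (exp((2*(7/5) + 5^2) t) - 1) / (2*(7/5) + 5^2)
           = 5^2 * 4^2 * (exp((139/5) t) - 1) / (139/5) = 2000*exp(139*t/5)/139 - 2000/139.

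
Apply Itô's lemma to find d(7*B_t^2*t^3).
d(7*B_t^2*t^3) = (7*t^2*(3*B_t^2 + t)) dt + (14*B_t*t^3) dB_t

Itô's formula for f(t, x): d f(t, B_t) = (f_t + (1/2) f_xx) dt + f_x dB_t. Compute partials of f(t, x) = 7*t^3*x^2:
  f_t(t,x)  = 21*t^2*x^2
  f_x(t,x)  = 14*t^3*x
  f_xx(t,x) = 14*t^3
Assemble drift = f_t + (1/2) f_xx = 7*t^2*(t + 3*x^2) and diffusion = f_x = 14*t^3*x. Substituting x = B_t:
  d(7*B_t^2*t^3) = (7*t^2*(3*B_t^2 + t)) dt + (14*B_t*t^3) dB_t.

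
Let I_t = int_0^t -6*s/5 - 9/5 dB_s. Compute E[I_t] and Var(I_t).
E[I_t] = 0; Var(I_t) = 3*t*(4*t^2 + 18*t + 27)/25

The Itô integral of a deterministic integrand f(s) has mean 0 because each increment f(s) * (B_{s+ds} - B_s) has mean 0. By the Itô isometry:
  Var( int_0^t f(s) dB_s ) = E[ (int_0^t f(s) dB_s)^2 ] = int_0^t f(s)^2 ds.
Here f(s) = -6*s/5 - 9/5, so f(s)^2 = 9*(2*s + 3)^2/25. Integrate:
  int_0^t (9*(2*s + 3)^2/25) ds = 3*t*(4*t^2 + 18*t + 27)/25.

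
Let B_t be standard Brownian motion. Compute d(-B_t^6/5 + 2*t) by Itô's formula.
d(-B_t^6/5 + 2*t) = (2 - 3*B_t^4) dt + (-6*B_t^5/5) dB_t

Itô's formula for f(t, x): d f(t, B_t) = (f_t + (1/2) f_xx) dt + f_x dB_t. Compute partials of f(t, x) = 2*t - x^6/5:
  f_t(t,x)  = 2
  f_x(t,x)  = -6*x^5/5
  f_xx(t,x) = -6*x^4
Assemble drift = f_t + (1/2) f_xx = 2 - 3*x^4 and diffusion = f_x = -6*x^5/5. Substituting x = B_t:
  d(-B_t^6/5 + 2*t) = (2 - 3*B_t^4) dt + (-6*B_t^5/5) dB_t.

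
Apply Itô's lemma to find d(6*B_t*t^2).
d(6*B_t*t^2) = (12*B_t*t) dt + (6*t^2) dB_t

Itô's formula for f(t, x): d f(t, B_t) = (f_t + (1/2) f_xx) dt + f_x dB_t. Compute partials of f(t, x) = 6*t^2*x:
  f_t(t,x)  = 12*t*x
  f_x(t,x)  = 6*t^2
  f_xx(t,x) = 0
Assemble drift = f_t + (1/2) f_xx = 12*t*x and diffusion = f_x = 6*t^2. Substituting x = B_t:
  d(6*B_t*t^2) = (12*B_t*t) dt + (6*t^2) dB_t.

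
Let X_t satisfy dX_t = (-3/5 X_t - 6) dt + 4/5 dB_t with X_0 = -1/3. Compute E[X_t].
E[X_t] = -10 + 29*exp(-3*t/5)/3

Taking expectations and using E[dB_t] = 0, the mean m(t) = E[X_t] satisfies the ODE m'(t) = a m(t) + b with m(0) = x_0. With a = -3/5, b = -6, x_0 = -1/3, the solution is
  m(t) = x_0 * exp(a t) + (b/a) * (exp(a t) - 1)
       = (-1/3) * exp((-3/5) t) + ((-6)/(-3/5)) * (exp((-3/5) t) - 1)
       = -10 + 29*exp(-3*t/5)/3.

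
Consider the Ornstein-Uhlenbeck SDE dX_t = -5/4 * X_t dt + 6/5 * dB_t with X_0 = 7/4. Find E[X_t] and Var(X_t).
E[X_t] = 7*exp(-5*t/4)/4; Var(X_t) = 72/125 - 72*exp(-5*t/2)/125

The OU SDE dX = -theta X dt + sigma dB admits the integrating factor exp(theta t): d(exp(theta t) X_t) = sigma exp(theta t) dB_t. Integrating from 0 to t:
  X_t = x_0 * exp(-theta t) + sigma * int_0^t exp(-theta (t-s)) dB_s.
The Itô integral has mean 0 and (by the Itô isometry) variance sigma^2 * int_0^t exp(-2 theta (t - s)) ds = sigma^2 * (1 - exp(-2 theta t)) / (2 theta).
With theta = 5/4, sigma = 6/5, x_0 = 7/4:
  E[X_t] = 7/4 * exp(-5/4 t) = 7*exp(-5*t/4)/4
  Var(X_t) = (6/5)^2 * (1 - exp(-2*5/4 t)) / (2 * 5/4) = 72/125 - 72*exp(-5*t/2)/125.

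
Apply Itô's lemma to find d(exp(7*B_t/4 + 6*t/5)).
d(exp(7*B_t/4 + 6*t/5)) = (437*exp(7*B_t/4 + 6*t/5)/160) dt + (7*exp(7*B_t/4 + 6*t/5)/4) dB_t

Itô's formula for f(t, x): d f(t, B_t) = (f_t + (1/2) f_xx) dt + f_x dB_t. Compute partials of f(t, x) = exp(6*t/5 + 7*x/4):
  f_t(t,x)  = 6*exp(6*t/5 + 7*x/4)/5
  f_x(t,x)  = 7*exp(6*t/5 + 7*x/4)/4
  f_xx(t,x) = 49*exp(6*t/5 + 7*x/4)/16
Assemble drift = f_t + (1/2) f_xx = 437*exp(6*t/5 + 7*x/4)/160 and diffusion = f_x = 7*exp(6*t/5 + 7*x/4)/4. Substituting x = B_t:
  d(exp(7*B_t/4 + 6*t/5)) = (437*exp(7*B_t/4 + 6*t/5)/160) dt + (7*exp(7*B_t/4 + 6*t/5)/4) dB_t.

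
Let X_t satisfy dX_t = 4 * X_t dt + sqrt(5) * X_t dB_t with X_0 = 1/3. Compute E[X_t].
E[X_t] = exp(4*t)/3

For GBM dX = mu X dt + sigma X dB with X_0 = x_0, apply Itô to Y = log X: dY = (mu - sigma^2/2) dt + sigma dB, so Y_t = log(x_0) + (mu - sigma^2/2) t + sigma B_t and hence X_t = x_0 * exp((mu - sigma^2/2) t + sigma B_t).
With mu = 4, sigma = sqrt(5), x_0 = 1/3, this gives:
  X_t = 1/3 * exp((3/2) * t + (sqrt(5)) * B_t).
Since sigma*B_t ~ Normal(0, sigma^2 t), E[exp(sigma*B_t)] = exp(sigma^2 t / 2); so E[X_t] = x_0 * exp((mu - sigma^2/2) t) * exp(sigma^2 t / 2) = x_0 * exp(mu t) = exp(4*t)/3.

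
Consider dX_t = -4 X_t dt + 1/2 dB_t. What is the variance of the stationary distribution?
lim Var(X_t) = 1/32

The OU SDE dX = -theta X dt + sigma dB admits the integrating factor exp(theta t): d(exp(theta t) X_t) = sigma exp(theta t) dB_t. Integrating from 0 to t gives X_t = x_0 * exp(-theta t) + sigma * int_0^t exp(-theta (t-s)) dB_s for any initial x_0. The Itô integral has variance (by the Itô isometry) sigma^2 * int_0^t exp(-2 theta (t - s)) ds = sigma^2 * (1 - exp(-2 theta t)) / (2 theta), independent of x_0.
With theta = 4, sigma = 1/2:
  Var(X_t) = (1/2)^2 * (1 - exp(-2*4 t)) / (2 * 4) = 1/32 - exp(-8*t)/32.
As t -> infinity, exp(-2*4 t) -> 0, so the stationary variance is sigma^2 / (2 theta) = 1/32.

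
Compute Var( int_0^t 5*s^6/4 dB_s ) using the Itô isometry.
Var = 25*t^13/208

The Itô integral of a deterministic integrand f(s) has mean 0 because each increment f(s) * (B_{s+ds} - B_s) has mean 0. By the Itô isometry:
  Var( int_0^t f(s) dB_s ) = E[ (int_0^t f(s) dB_s)^2 ] = int_0^t f(s)^2 ds.
Here f(s) = 5*s^6/4, so f(s)^2 = 25*s^12/16. Integrate:
  int_0^t (25*s^12/16) ds = 25*t^13/208.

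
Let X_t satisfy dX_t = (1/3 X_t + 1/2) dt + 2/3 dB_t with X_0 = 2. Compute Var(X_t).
Var(X_t) = 2*exp(2*t/3)/3 - 2/3

The variance V(t) = Var(X_t) satisfies V'(t) = 2 a V(t) + c^2 with V(0) = 0 (drift coefficient is linear in X, diffusion is constant). With a = 1/3, c = 2/3, the solution is
  V(t) = (c^2 / (2 a)) * (exp(2 a t) - 1)
       = ((2/3)^2 / (2*(1/3))) * (exp((2/3) t) - 1)
       = 2*exp(2*t/3)/3 - 2/3.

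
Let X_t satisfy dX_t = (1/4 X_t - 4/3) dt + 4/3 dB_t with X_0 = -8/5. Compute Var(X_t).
Var(X_t) = 32*exp(t/2)/9 - 32/9

The variance V(t) = Var(X_t) satisfies V'(t) = 2 a V(t) + c^2 with V(0) = 0 (drift coefficient is linear in X, diffusion is constant). With a = 1/4, c = 4/3, the solution is
  V(t) = (c^2 / (2 a)) * (exp(2 a t) - 1)
       = ((4/3)^2 / (2*(1/4))) * (exp((1/2) t) - 1)
       = 32*exp(t/2)/9 - 32/9.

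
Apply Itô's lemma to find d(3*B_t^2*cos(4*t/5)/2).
d(3*B_t^2*cos(4*t/5)/2) = (-6*B_t^2*sin(4*t/5)/5 + 3*cos(4*t/5)/2) dt + (3*B_t*cos(4*t/5)) dB_t

Itô's formula for f(t, x): d f(t, B_t) = (f_t + (1/2) f_xx) dt + f_x dB_t. Compute partials of f(t, x) = 3*x^2*cos(4*t/5)/2:
  f_t(t,x)  = -6*x^2*sin(4*t/5)/5
  f_x(t,x)  = 3*x*cos(4*t/5)
  f_xx(t,x) = 3*cos(4*t/5)
Assemble drift = f_t + (1/2) f_xx = -6*x^2*sin(4*t/5)/5 + 3*cos(4*t/5)/2 and diffusion = f_x = 3*x*cos(4*t/5). Substituting x = B_t:
  d(3*B_t^2*cos(4*t/5)/2) = (-6*B_t^2*sin(4*t/5)/5 + 3*cos(4*t/5)/2) dt + (3*B_t*cos(4*t/5)) dB_t.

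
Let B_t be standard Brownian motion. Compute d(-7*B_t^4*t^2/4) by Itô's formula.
d(-7*B_t^4*t^2/4) = (7*B_t^2*t*(-B_t^2 - 3*t)/2) dt + (-7*B_t^3*t^2) dB_t

Itô's formula for f(t, x): d f(t, B_t) = (f_t + (1/2) f_xx) dt + f_x dB_t. Compute partials of f(t, x) = -7*t^2*x^4/4:
  f_t(t,x)  = -7*t*x^4/2
  f_x(t,x)  = -7*t^2*x^3
  f_xx(t,x) = -21*t^2*x^2
Assemble drift = f_t + (1/2) f_xx = 7*t*x^2*(-3*t - x^2)/2 and diffusion = f_x = -7*t^2*x^3. Substituting x = B_t:
  d(-7*B_t^4*t^2/4) = (7*B_t^2*t*(-B_t^2 - 3*t)/2) dt + (-7*B_t^3*t^2) dB_t.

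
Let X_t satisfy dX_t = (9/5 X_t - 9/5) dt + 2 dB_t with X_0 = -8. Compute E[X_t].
E[X_t] = 1 - 9*exp(9*t/5)

Taking expectations and using E[dB_t] = 0, the mean m(t) = E[X_t] satisfies the ODE m'(t) = a m(t) + b with m(0) = x_0. With a = 9/5, b = -9/5, x_0 = -8, the solution is
  m(t) = x_0 * exp(a t) + (b/a) * (exp(a t) - 1)
       = (-8) * exp((9/5) t) + ((-9/5)/(9/5)) * (exp((9/5) t) - 1)
       = 1 - 9*exp(9*t/5).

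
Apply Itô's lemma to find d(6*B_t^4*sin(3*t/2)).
d(6*B_t^4*sin(3*t/2)) = (9*B_t^2*(B_t^2*cos(3*t/2) + 4*sin(3*t/2))) dt + (24*B_t^3*sin(3*t/2)) dB_t

Itô's formula for f(t, x): d f(t, B_t) = (f_t + (1/2) f_xx) dt + f_x dB_t. Compute partials of f(t, x) = 6*x^4*sin(3*t/2):
  f_t(t,x)  = 9*x^4*cos(3*t/2)
  f_x(t,x)  = 24*x^3*sin(3*t/2)
  f_xx(t,x) = 72*x^2*sin(3*t/2)
Assemble drift = f_t + (1/2) f_xx = 9*x^2*(x^2*cos(3*t/2) + 4*sin(3*t/2)) and diffusion = f_x = 24*x^3*sin(3*t/2). Substituting x = B_t:
  d(6*B_t^4*sin(3*t/2)) = (9*B_t^2*(B_t^2*cos(3*t/2) + 4*sin(3*t/2))) dt + (24*B_t^3*sin(3*t/2)) dB_t.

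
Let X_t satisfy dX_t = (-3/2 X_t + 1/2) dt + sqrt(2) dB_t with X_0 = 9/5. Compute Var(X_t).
Var(X_t) = 2/3 - 2*exp(-3*t)/3

The variance V(t) = Var(X_t) satisfies V'(t) = 2 a V(t) + c^2 with V(0) = 0 (drift coefficient is linear in X, diffusion is constant). With a = -3/2, c = sqrt(2), the solution is
  V(t) = (c^2 / (2 a)) * (exp(2 a t) - 1)
       = (sqrt(2)^2 / (2*(-3/2))) * (exp((-3) t) - 1)
       = 2/3 - 2*exp(-3*t)/3.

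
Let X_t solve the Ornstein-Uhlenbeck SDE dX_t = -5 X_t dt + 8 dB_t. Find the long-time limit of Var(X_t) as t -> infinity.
lim Var(X_t) = 32/5

The OU SDE dX = -theta X dt + sigma dB admits the integrating factor exp(theta t): d(exp(theta t) X_t) = sigma exp(theta t) dB_t. Integrating from 0 to t gives X_t = x_0 * exp(-theta t) + sigma * int_0^t exp(-theta (t-s)) dB_s for any initial x_0. The Itô integral has variance (by the Itô isometry) sigma^2 * int_0^t exp(-2 theta (t - s)) ds = sigma^2 * (1 - exp(-2 theta t)) / (2 theta), independent of x_0.
With theta = 5, sigma = 8:
  Var(X_t) = (8)^2 * (1 - exp(-2*5 t)) / (2 * 5) = 32/5 - 32*exp(-10*t)/5.
As t -> infinity, exp(-2*5 t) -> 0, so the stationary variance is sigma^2 / (2 theta) = 32/5.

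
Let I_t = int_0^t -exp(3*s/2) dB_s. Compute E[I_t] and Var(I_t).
E[I_t] = 0; Var(I_t) = exp(3*t)/3 - 1/3

The Itô integral of a deterministic integrand f(s) has mean 0 because each increment f(s) * (B_{s+ds} - B_s) has mean 0. By the Itô isometry:
  Var( int_0^t f(s) dB_s ) = E[ (int_0^t f(s) dB_s)^2 ] = int_0^t f(s)^2 ds.
Here f(s) = -exp(3*s/2), so f(s)^2 = exp(3*s). Integrate:
  int_0^t (exp(3*s)) ds = exp(3*t)/3 - 1/3.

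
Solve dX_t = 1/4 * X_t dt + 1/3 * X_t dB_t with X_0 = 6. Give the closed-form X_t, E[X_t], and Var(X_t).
X_t = 6 * exp((7/36) t + (1/3) B_t); E[X_t] = 6*exp(t/4); Var(X_t) = 36*(exp(t/9) - 1)*exp(t/2)

For GBM dX = mu X dt + sigma X dB with X_0 = x_0, apply Itô to Y = log X: dY = (mu - sigma^2/2) dt + sigma dB, so Y_t = log(x_0) + (mu - sigma^2/2) t + sigma B_t and hence X_t = x_0 * exp((mu - sigma^2/2) t + sigma B_t).
With mu = 1/4, sigma = 1/3, x_0 = 6, this gives:
  X_t = 6 * exp((7/36) * t + (1/3) * B_t).
Since sigma*B_t ~ Normal(0, sigma^2 t), E[exp(sigma*B_t)] = exp(sigma^2 t / 2); so E[X_t] = x_0 * exp((mu - sigma^2/2) t) * exp(sigma^2 t / 2) = x_0 * exp(mu t) = 6*exp(t/4).
Var(X_t) = E[X_t^2] - (E[X_t])^2 = x_0^2 * exp(2 mu t) * (exp(sigma^2 t) - 1) = 36*(exp(t/9) - 1)*exp(t/2).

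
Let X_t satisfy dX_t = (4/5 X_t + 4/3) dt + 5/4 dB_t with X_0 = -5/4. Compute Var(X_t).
Var(X_t) = 125*exp(8*t/5)/128 - 125/128

The variance V(t) = Var(X_t) satisfies V'(t) = 2 a V(t) + c^2 with V(0) = 0 (drift coefficient is linear in X, diffusion is constant). With a = 4/5, c = 5/4, the solution is
  V(t) = (c^2 / (2 a)) * (exp(2 a t) - 1)
       = ((5/4)^2 / (2*(4/5))) * (exp((8/5) t) - 1)
       = 125*exp(8*t/5)/128 - 125/128.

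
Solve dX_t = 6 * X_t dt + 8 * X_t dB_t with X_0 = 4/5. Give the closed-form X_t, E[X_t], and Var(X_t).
X_t = 4/5 * exp((-26) t + (8) B_t); E[X_t] = 4*exp(6*t)/5; Var(X_t) = 16*(exp(64*t) - 1)*exp(12*t)/25

For GBM dX = mu X dt + sigma X dB with X_0 = x_0, apply Itô to Y = log X: dY = (mu - sigma^2/2) dt + sigma dB, so Y_t = log(x_0) + (mu - sigma^2/2) t + sigma B_t and hence X_t = x_0 * exp((mu - sigma^2/2) t + sigma B_t).
With mu = 6, sigma = 8, x_0 = 4/5, this gives:
  X_t = 4/5 * exp((-26) * t + (8) * B_t).
Since sigma*B_t ~ Normal(0, sigma^2 t), E[exp(sigma*B_t)] = exp(sigma^2 t / 2); so E[X_t] = x_0 * exp((mu - sigma^2/2) t) * exp(sigma^2 t / 2) = x_0 * exp(mu t) = 4*exp(6*t)/5.
Var(X_t) = E[X_t^2] - (E[X_t])^2 = x_0^2 * exp(2 mu t) * (exp(sigma^2 t) - 1) = 16*(exp(64*t) - 1)*exp(12*t)/25.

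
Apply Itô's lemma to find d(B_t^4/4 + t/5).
d(B_t^4/4 + t/5) = (3*B_t^2/2 + 1/5) dt + (B_t^3) dB_t

Itô's formula for f(t, x): d f(t, B_t) = (f_t + (1/2) f_xx) dt + f_x dB_t. Compute partials of f(t, x) = t/5 + x^4/4:
  f_t(t,x)  = 1/5
  f_x(t,x)  = x^3
  f_xx(t,x) = 3*x^2
Assemble drift = f_t + (1/2) f_xx = 3*x^2/2 + 1/5 and diffusion = f_x = x^3. Substituting x = B_t:
  d(B_t^4/4 + t/5) = (3*B_t^2/2 + 1/5) dt + (B_t^3) dB_t.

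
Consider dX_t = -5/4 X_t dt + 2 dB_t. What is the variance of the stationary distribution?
lim Var(X_t) = 8/5

The OU SDE dX = -theta X dt + sigma dB admits the integrating factor exp(theta t): d(exp(theta t) X_t) = sigma exp(theta t) dB_t. Integrating from 0 to t gives X_t = x_0 * exp(-theta t) + sigma * int_0^t exp(-theta (t-s)) dB_s for any initial x_0. The Itô integral has variance (by the Itô isometry) sigma^2 * int_0^t exp(-2 theta (t - s)) ds = sigma^2 * (1 - exp(-2 theta t)) / (2 theta), independent of x_0.
With theta = 5/4, sigma = 2:
  Var(X_t) = (2)^2 * (1 - exp(-2*5/4 t)) / (2 * 5/4) = 8/5 - 8*exp(-5*t/2)/5.
As t -> infinity, exp(-2*5/4 t) -> 0, so the stationary variance is sigma^2 / (2 theta) = 8/5.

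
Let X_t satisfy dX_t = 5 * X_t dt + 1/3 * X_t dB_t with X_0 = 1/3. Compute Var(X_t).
Var(X_t) = (exp(t/9) - 1)*exp(10*t)/9

For GBM dX = mu X dt + sigma X dB with X_0 = x_0, apply Itô to Y = log X: dY = (mu - sigma^2/2) dt + sigma dB, so Y_t = log(x_0) + (mu - sigma^2/2) t + sigma B_t and hence X_t = x_0 * exp((mu - sigma^2/2) t + sigma B_t).
With mu = 5, sigma = 1/3, x_0 = 1/3, this gives:
  X_t = 1/3 * exp((89/18) * t + (1/3) * B_t).
Since sigma*B_t ~ Normal(0, sigma^2 t), E[exp(sigma*B_t)] = exp(sigma^2 t / 2); so E[X_t] = x_0 * exp((mu - sigma^2/2) t) * exp(sigma^2 t / 2) = x_0 * exp(mu t) = exp(5*t)/3.
Var(X_t) = E[X_t^2] - (E[X_t])^2 = x_0^2 * exp(2 mu t) * (exp(sigma^2 t) - 1) = (exp(t/9) - 1)*exp(10*t)/9.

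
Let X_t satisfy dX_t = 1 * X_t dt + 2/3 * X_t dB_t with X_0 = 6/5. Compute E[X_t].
E[X_t] = 6*exp(t)/5

For GBM dX = mu X dt + sigma X dB with X_0 = x_0, apply Itô to Y = log X: dY = (mu - sigma^2/2) dt + sigma dB, so Y_t = log(x_0) + (mu - sigma^2/2) t + sigma B_t and hence X_t = x_0 * exp((mu - sigma^2/2) t + sigma B_t).
With mu = 1, sigma = 2/3, x_0 = 6/5, this gives:
  X_t = 6/5 * exp((7/9) * t + (2/3) * B_t).
Since sigma*B_t ~ Normal(0, sigma^2 t), E[exp(sigma*B_t)] = exp(sigma^2 t / 2); so E[X_t] = x_0 * exp((mu - sigma^2/2) t) * exp(sigma^2 t / 2) = x_0 * exp(mu t) = 6*exp(t)/5.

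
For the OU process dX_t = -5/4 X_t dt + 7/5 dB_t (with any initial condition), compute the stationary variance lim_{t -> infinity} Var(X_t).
lim Var(X_t) = 98/125

The OU SDE dX = -theta X dt + sigma dB admits the integrating factor exp(theta t): d(exp(theta t) X_t) = sigma exp(theta t) dB_t. Integrating from 0 to t gives X_t = x_0 * exp(-theta t) + sigma * int_0^t exp(-theta (t-s)) dB_s for any initial x_0. The Itô integral has variance (by the Itô isometry) sigma^2 * int_0^t exp(-2 theta (t - s)) ds = sigma^2 * (1 - exp(-2 theta t)) / (2 theta), independent of x_0.
With theta = 5/4, sigma = 7/5:
  Var(X_t) = (7/5)^2 * (1 - exp(-2*5/4 t)) / (2 * 5/4) = 98/125 - 98*exp(-5*t/2)/125.
As t -> infinity, exp(-2*5/4 t) -> 0, so the stationary variance is sigma^2 / (2 theta) = 98/125.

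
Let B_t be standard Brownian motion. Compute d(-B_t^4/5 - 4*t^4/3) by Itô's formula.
d(-B_t^4/5 - 4*t^4/3) = (-6*B_t^2/5 - 16*t^3/3) dt + (-4*B_t^3/5) dB_t

Itô's formula for f(t, x): d f(t, B_t) = (f_t + (1/2) f_xx) dt + f_x dB_t. Compute partials of f(t, x) = -4*t^4/3 - x^4/5:
  f_t(t,x)  = -16*t^3/3
  f_x(t,x)  = -4*x^3/5
  f_xx(t,x) = -12*x^2/5
Assemble drift = f_t + (1/2) f_xx = -16*t^3/3 - 6*x^2/5 and diffusion = f_x = -4*x^3/5. Substituting x = B_t:
  d(-B_t^4/5 - 4*t^4/3) = (-6*B_t^2/5 - 16*t^3/3) dt + (-4*B_t^3/5) dB_t.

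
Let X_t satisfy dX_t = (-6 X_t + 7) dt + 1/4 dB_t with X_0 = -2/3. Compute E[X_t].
E[X_t] = 7/6 - 11*exp(-6*t)/6

Taking expectations and using E[dB_t] = 0, the mean m(t) = E[X_t] satisfies the ODE m'(t) = a m(t) + b with m(0) = x_0. With a = -6, b = 7, x_0 = -2/3, the solution is
  m(t) = x_0 * exp(a t) + (b/a) * (exp(a t) - 1)
       = (-2/3) * exp((-6) t) + (7/(-6)) * (exp((-6) t) - 1)
       = 7/6 - 11*exp(-6*t)/6.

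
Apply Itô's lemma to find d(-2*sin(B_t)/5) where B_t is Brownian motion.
d(-2*sin(B_t)/5) = (sin(B_t)/5) dt + (-2*cos(B_t)/5) dB_t

Itô's formula for f(B_t) gives d f(B_t) = f'(B_t) dB_t + (1/2) f''(B_t) dt. Compute derivatives of f(x) = -2*sin(x)/5:
  f'(x)  = -2*cos(x)/5
  f''(x) = 2*sin(x)/5
Substitute x = B_t and multiply the f'' term by 1/2:
  drift     = (1/2) * (2*sin(x)/5) evaluated at B_t = sin(B_t)/5
  diffusion = (-2*cos(x)/5) evaluated at B_t = -2*cos(B_t)/5
Therefore d(-2*sin(B_t)/5) = (sin(B_t)/5) dt + (-2*cos(B_t)/5) dB_t.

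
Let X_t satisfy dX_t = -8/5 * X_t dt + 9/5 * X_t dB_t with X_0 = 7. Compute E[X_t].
E[X_t] = 7*exp(-8*t/5)

For GBM dX = mu X dt + sigma X dB with X_0 = x_0, apply Itô to Y = log X: dY = (mu - sigma^2/2) dt + sigma dB, so Y_t = log(x_0) + (mu - sigma^2/2) t + sigma B_t and hence X_t = x_0 * exp((mu - sigma^2/2) t + sigma B_t).
With mu = -8/5, sigma = 9/5, x_0 = 7, this gives:
  X_t = 7 * exp((-161/50) * t + (9/5) * B_t).
Since sigma*B_t ~ Normal(0, sigma^2 t), E[exp(sigma*B_t)] = exp(sigma^2 t / 2); so E[X_t] = x_0 * exp((mu - sigma^2/2) t) * exp(sigma^2 t / 2) = x_0 * exp(mu t) = 7*exp(-8*t/5).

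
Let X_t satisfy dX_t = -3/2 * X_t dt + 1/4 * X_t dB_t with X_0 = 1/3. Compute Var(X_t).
Var(X_t) = (exp(t/16) - 1)*exp(-3*t)/9

For GBM dX = mu X dt + sigma X dB with X_0 = x_0, apply Itô to Y = log X: dY = (mu - sigma^2/2) dt + sigma dB, so Y_t = log(x_0) + (mu - sigma^2/2) t + sigma B_t and hence X_t = x_0 * exp((mu - sigma^2/2) t + sigma B_t).
With mu = -3/2, sigma = 1/4, x_0 = 1/3, this gives:
  X_t = 1/3 * exp((-49/32) * t + (1/4) * B_t).
Since sigma*B_t ~ Normal(0, sigma^2 t), E[exp(sigma*B_t)] = exp(sigma^2 t / 2); so E[X_t] = x_0 * exp((mu - sigma^2/2) t) * exp(sigma^2 t / 2) = x_0 * exp(mu t) = exp(-3*t/2)/3.
Var(X_t) = E[X_t^2] - (E[X_t])^2 = x_0^2 * exp(2 mu t) * (exp(sigma^2 t) - 1) = (exp(t/16) - 1)*exp(-3*t)/9.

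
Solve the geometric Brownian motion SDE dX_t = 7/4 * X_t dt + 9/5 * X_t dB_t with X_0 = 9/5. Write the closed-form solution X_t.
X_t = 9/5 * exp((13/100) * t + (9/5) * B_t)

For GBM dX = mu X dt + sigma X dB with X_0 = x_0, apply Itô to Y = log X: dY = (mu - sigma^2/2) dt + sigma dB, so Y_t = log(x_0) + (mu - sigma^2/2) t + sigma B_t and hence X_t = x_0 * exp((mu - sigma^2/2) t + sigma B_t).
With mu = 7/4, sigma = 9/5, x_0 = 9/5, this gives:
  X_t = 9/5 * exp((13/100) * t + (9/5) * B_t).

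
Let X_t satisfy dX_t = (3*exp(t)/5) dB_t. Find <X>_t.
<X>_t = 9*exp(2*t)/50 - 9/50

For an Itô process dX_t = a(t) dt + b(t) dB_t, the quadratic variation is <X>_t = int_0^t b(s)^2 ds (the drift term does not contribute). Here b(s) = 3*exp(s)/5, so
  b(s)^2 = 9*exp(2*s)/25.
Integrating from 0 to t:
  <X>_t = int_0^t (9*exp(2*s)/25) ds = 9*exp(2*t)/50 - 9/50.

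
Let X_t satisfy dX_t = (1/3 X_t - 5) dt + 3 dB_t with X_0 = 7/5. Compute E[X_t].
E[X_t] = 15 - 68*exp(t/3)/5

Taking expectations and using E[dB_t] = 0, the mean m(t) = E[X_t] satisfies the ODE m'(t) = a m(t) + b with m(0) = x_0. With a = 1/3, b = -5, x_0 = 7/5, the solution is
  m(t) = x_0 * exp(a t) + (b/a) * (exp(a t) - 1)
       = (7/5) * exp((1/3) t) + ((-5)/(1/3)) * (exp((1/3) t) - 1)
       = 15 - 68*exp(t/3)/5.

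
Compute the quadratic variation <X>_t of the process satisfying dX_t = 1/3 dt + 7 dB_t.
<X>_t = 49*t

For an Itô process dX_t = a(t) dt + b(t) dB_t, the quadratic variation is <X>_t = int_0^t b(s)^2 ds (the drift term does not contribute). Here b(s) = 7, so
  b(s)^2 = 49.
Integrating from 0 to t:
  <X>_t = int_0^t (49) ds = 49*t.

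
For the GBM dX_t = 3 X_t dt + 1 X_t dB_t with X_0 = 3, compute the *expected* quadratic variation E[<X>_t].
E[<X>_t] = 9*exp(7*t)/7 - 9/7

<X>_t = int_0^t (1 * X_s)^2 ds. Taking expectation inside the integral: E[<X>_t] = 1^2 * int_0^t E[X_s^2] ds. For GBM, E[X_s^2] = x_0^2 * exp((2 mu + sigma^2) s). Integrating:
  E[<X>_t] = 1^2 * 3^2 * (exp((2*3 + 1^2) t) - 1) / (2*3 + 1^2)
           = 1^2 * 3^2 * (exp(7 t) - 1) / 7 = 9*exp(7*t)/7 - 9/7.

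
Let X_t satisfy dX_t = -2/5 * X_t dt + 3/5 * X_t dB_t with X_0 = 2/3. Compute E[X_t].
E[X_t] = 2*exp(-2*t/5)/3

For GBM dX = mu X dt + sigma X dB with X_0 = x_0, apply Itô to Y = log X: dY = (mu - sigma^2/2) dt + sigma dB, so Y_t = log(x_0) + (mu - sigma^2/2) t + sigma B_t and hence X_t = x_0 * exp((mu - sigma^2/2) t + sigma B_t).
With mu = -2/5, sigma = 3/5, x_0 = 2/3, this gives:
  X_t = 2/3 * exp((-29/50) * t + (3/5) * B_t).
Since sigma*B_t ~ Normal(0, sigma^2 t), E[exp(sigma*B_t)] = exp(sigma^2 t / 2); so E[X_t] = x_0 * exp((mu - sigma^2/2) t) * exp(sigma^2 t / 2) = x_0 * exp(mu t) = 2*exp(-2*t/5)/3.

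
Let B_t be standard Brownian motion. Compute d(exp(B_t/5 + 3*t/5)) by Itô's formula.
d(exp(B_t/5 + 3*t/5)) = (31*exp(B_t/5 + 3*t/5)/50) dt + (exp(B_t/5 + 3*t/5)/5) dB_t

Itô's formula for f(t, x): d f(t, B_t) = (f_t + (1/2) f_xx) dt + f_x dB_t. Compute partials of f(t, x) = exp(3*t/5 + x/5):
  f_t(t,x)  = 3*exp(3*t/5 + x/5)/5
  f_x(t,x)  = exp(3*t/5 + x/5)/5
  f_xx(t,x) = exp(3*t/5 + x/5)/25
Assemble drift = f_t + (1/2) f_xx = 31*exp(3*t/5 + x/5)/50 and diffusion = f_x = exp(3*t/5 + x/5)/5. Substituting x = B_t:
  d(exp(B_t/5 + 3*t/5)) = (31*exp(B_t/5 + 3*t/5)/50) dt + (exp(B_t/5 + 3*t/5)/5) dB_t.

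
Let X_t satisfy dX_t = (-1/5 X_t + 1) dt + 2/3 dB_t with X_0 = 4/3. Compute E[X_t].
E[X_t] = 5 - 11*exp(-t/5)/3

Taking expectations and using E[dB_t] = 0, the mean m(t) = E[X_t] satisfies the ODE m'(t) = a m(t) + b with m(0) = x_0. With a = -1/5, b = 1, x_0 = 4/3, the solution is
  m(t) = x_0 * exp(a t) + (b/a) * (exp(a t) - 1)
       = (4/3) * exp((-1/5) t) + (1/(-1/5)) * (exp((-1/5) t) - 1)
       = 5 - 11*exp(-t/5)/3.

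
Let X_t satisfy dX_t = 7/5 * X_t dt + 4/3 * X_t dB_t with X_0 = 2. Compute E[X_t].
E[X_t] = 2*exp(7*t/5)

For GBM dX = mu X dt + sigma X dB with X_0 = x_0, apply Itô to Y = log X: dY = (mu - sigma^2/2) dt + sigma dB, so Y_t = log(x_0) + (mu - sigma^2/2) t + sigma B_t and hence X_t = x_0 * exp((mu - sigma^2/2) t + sigma B_t).
With mu = 7/5, sigma = 4/3, x_0 = 2, this gives:
  X_t = 2 * exp((23/45) * t + (4/3) * B_t).
Since sigma*B_t ~ Normal(0, sigma^2 t), E[exp(sigma*B_t)] = exp(sigma^2 t / 2); so E[X_t] = x_0 * exp((mu - sigma^2/2) t) * exp(sigma^2 t / 2) = x_0 * exp(mu t) = 2*exp(7*t/5).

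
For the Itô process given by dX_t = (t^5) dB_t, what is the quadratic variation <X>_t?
<X>_t = t^11/11

For an Itô process dX_t = a(t) dt + b(t) dB_t, the quadratic variation is <X>_t = int_0^t b(s)^2 ds (the drift term does not contribute). Here b(s) = s^5, so
  b(s)^2 = s^10.
Integrating from 0 to t:
  <X>_t = int_0^t (s^10) ds = t^11/11.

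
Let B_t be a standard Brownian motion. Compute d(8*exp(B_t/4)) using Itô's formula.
d(8*exp(B_t/4)) = (exp(B_t/4)/4) dt + (2*exp(B_t/4)) dB_t

Itô's formula for f(B_t) gives d f(B_t) = f'(B_t) dB_t + (1/2) f''(B_t) dt. Compute derivatives of f(x) = 8*exp(x/4):
  f'(x)  = 2*exp(x/4)
  f''(x) = exp(x/4)/2
Substitute x = B_t and multiply the f'' term by 1/2:
  drift     = (1/2) * (exp(x/4)/2) evaluated at B_t = exp(B_t/4)/4
  diffusion = (2*exp(x/4)) evaluated at B_t = 2*exp(B_t/4)
Therefore d(8*exp(B_t/4)) = (exp(B_t/4)/4) dt + (2*exp(B_t/4)) dB_t.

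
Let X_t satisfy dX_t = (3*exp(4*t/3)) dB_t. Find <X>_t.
<X>_t = 27*exp(8*t/3)/8 - 27/8

For an Itô process dX_t = a(t) dt + b(t) dB_t, the quadratic variation is <X>_t = int_0^t b(s)^2 ds (the drift term does not contribute). Here b(s) = 3*exp(4*s/3), so
  b(s)^2 = 9*exp(8*s/3).
Integrating from 0 to t:
  <X>_t = int_0^t (9*exp(8*s/3)) ds = 27*exp(8*t/3)/8 - 27/8.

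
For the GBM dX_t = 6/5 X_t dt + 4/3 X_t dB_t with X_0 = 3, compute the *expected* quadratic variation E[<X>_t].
E[<X>_t] = 180*exp(188*t/45)/47 - 180/47

<X>_t = int_0^t ((4/3) * X_s)^2 ds. Taking expectation inside the integral: E[<X>_t] = (4/3)^2 * int_0^t E[X_s^2] ds. For GBM, E[X_s^2] = x_0^2 * exp((2 mu + sigma^2) s). Integrating:
  E[<X>_t] = (4/3)^2 * 3^2 * (exp((2*(6/5) + (4/3)^2) t) - 1) / (2*(6/5) + (4/3)^2)
           = (4/3)^2 * 3^2 * (exp((188/45) t) - 1) / (188/45) = 180*exp(188*t/45)/47 - 180/47.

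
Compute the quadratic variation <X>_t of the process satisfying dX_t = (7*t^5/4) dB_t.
<X>_t = 49*t^11/176

For an Itô process dX_t = a(t) dt + b(t) dB_t, the quadratic variation is <X>_t = int_0^t b(s)^2 ds (the drift term does not contribute). Here b(s) = 7*s^5/4, so
  b(s)^2 = 49*s^10/16.
Integrating from 0 to t:
  <X>_t = int_0^t (49*s^10/16) ds = 49*t^11/176.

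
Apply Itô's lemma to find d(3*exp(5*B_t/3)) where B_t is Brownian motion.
d(3*exp(5*B_t/3)) = (25*exp(5*B_t/3)/6) dt + (5*exp(5*B_t/3)) dB_t

Itô's formula for f(B_t) gives d f(B_t) = f'(B_t) dB_t + (1/2) f''(B_t) dt. Compute derivatives of f(x) = 3*exp(5*x/3):
  f'(x)  = 5*exp(5*x/3)
  f''(x) = 25*exp(5*x/3)/3
Substitute x = B_t and multiply the f'' term by 1/2:
  drift     = (1/2) * (25*exp(5*x/3)/3) evaluated at B_t = 25*exp(5*B_t/3)/6
  diffusion = (5*exp(5*x/3)) evaluated at B_t = 5*exp(5*B_t/3)
Therefore d(3*exp(5*B_t/3)) = (25*exp(5*B_t/3)/6) dt + (5*exp(5*B_t/3)) dB_t.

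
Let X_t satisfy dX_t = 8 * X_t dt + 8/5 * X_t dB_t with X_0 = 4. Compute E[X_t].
E[X_t] = 4*exp(8*t)

For GBM dX = mu X dt + sigma X dB with X_0 = x_0, apply Itô to Y = log X: dY = (mu - sigma^2/2) dt + sigma dB, so Y_t = log(x_0) + (mu - sigma^2/2) t + sigma B_t and hence X_t = x_0 * exp((mu - sigma^2/2) t + sigma B_t).
With mu = 8, sigma = 8/5, x_0 = 4, this gives:
  X_t = 4 * exp((168/25) * t + (8/5) * B_t).
Since sigma*B_t ~ Normal(0, sigma^2 t), E[exp(sigma*B_t)] = exp(sigma^2 t / 2); so E[X_t] = x_0 * exp((mu - sigma^2/2) t) * exp(sigma^2 t / 2) = x_0 * exp(mu t) = 4*exp(8*t).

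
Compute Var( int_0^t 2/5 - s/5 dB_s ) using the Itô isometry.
Var = t*(t^2 - 6*t + 12)/75

The Itô integral of a deterministic integrand f(s) has mean 0 because each increment f(s) * (B_{s+ds} - B_s) has mean 0. By the Itô isometry:
  Var( int_0^t f(s) dB_s ) = E[ (int_0^t f(s) dB_s)^2 ] = int_0^t f(s)^2 ds.
Here f(s) = 2/5 - s/5, so f(s)^2 = (s - 2)^2/25. Integrate:
  int_0^t ((s - 2)^2/25) ds = t*(t^2 - 6*t + 12)/75.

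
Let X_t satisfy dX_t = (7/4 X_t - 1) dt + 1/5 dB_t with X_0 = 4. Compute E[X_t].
E[X_t] = 24*exp(7*t/4)/7 + 4/7

Taking expectations and using E[dB_t] = 0, the mean m(t) = E[X_t] satisfies the ODE m'(t) = a m(t) + b with m(0) = x_0. With a = 7/4, b = -1, x_0 = 4, the solution is
  m(t) = x_0 * exp(a t) + (b/a) * (exp(a t) - 1)
       = 4 * exp((7/4) t) + ((-1)/(7/4)) * (exp((7/4) t) - 1)
       = 24*exp(7*t/4)/7 + 4/7.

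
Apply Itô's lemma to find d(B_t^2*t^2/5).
d(B_t^2*t^2/5) = (t*(2*B_t^2 + t)/5) dt + (2*B_t*t^2/5) dB_t

Itô's formula for f(t, x): d f(t, B_t) = (f_t + (1/2) f_xx) dt + f_x dB_t. Compute partials of f(t, x) = t^2*x^2/5:
  f_t(t,x)  = 2*t*x^2/5
  f_x(t,x)  = 2*t^2*x/5
  f_xx(t,x) = 2*t^2/5
Assemble drift = f_t + (1/2) f_xx = t*(t + 2*x^2)/5 and diffusion = f_x = 2*t^2*x/5. Substituting x = B_t:
  d(B_t^2*t^2/5) = (t*(2*B_t^2 + t)/5) dt + (2*B_t*t^2/5) dB_t.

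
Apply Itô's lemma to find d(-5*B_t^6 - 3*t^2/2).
d(-5*B_t^6 - 3*t^2/2) = (-75*B_t^4 - 3*t) dt + (-30*B_t^5) dB_t

Itô's formula for f(t, x): d f(t, B_t) = (f_t + (1/2) f_xx) dt + f_x dB_t. Compute partials of f(t, x) = -3*t^2/2 - 5*x^6:
  f_t(t,x)  = -3*t
  f_x(t,x)  = -30*x^5
  f_xx(t,x) = -150*x^4
Assemble drift = f_t + (1/2) f_xx = -3*t - 75*x^4 and diffusion = f_x = -30*x^5. Substituting x = B_t:
  d(-5*B_t^6 - 3*t^2/2) = (-75*B_t^4 - 3*t) dt + (-30*B_t^5) dB_t.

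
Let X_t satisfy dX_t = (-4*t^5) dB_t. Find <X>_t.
<X>_t = 16*t^11/11

For an Itô process dX_t = a(t) dt + b(t) dB_t, the quadratic variation is <X>_t = int_0^t b(s)^2 ds (the drift term does not contribute). Here b(s) = -4*s^5, so
  b(s)^2 = 16*s^10.
Integrating from 0 to t:
  <X>_t = int_0^t (16*s^10) ds = 16*t^11/11.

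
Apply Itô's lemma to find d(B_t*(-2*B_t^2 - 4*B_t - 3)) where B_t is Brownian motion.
d(B_t*(-2*B_t^2 - 4*B_t - 3)) = (-6*B_t - 4) dt + (-6*B_t^2 - 8*B_t - 3) dB_t

Itô's formula for f(B_t) gives d f(B_t) = f'(B_t) dB_t + (1/2) f''(B_t) dt. Compute derivatives of f(x) = x*(-2*x^2 - 4*x - 3):
  f'(x)  = -6*x^2 - 8*x - 3
  f''(x) = -12*x - 8
Substitute x = B_t and multiply the f'' term by 1/2:
  drift     = (1/2) * (-12*x - 8) evaluated at B_t = -6*B_t - 4
  diffusion = (-6*x^2 - 8*x - 3) evaluated at B_t = -6*B_t^2 - 8*B_t - 3
Therefore d(B_t*(-2*B_t^2 - 4*B_t - 3)) = (-6*B_t - 4) dt + (-6*B_t^2 - 8*B_t - 3) dB_t.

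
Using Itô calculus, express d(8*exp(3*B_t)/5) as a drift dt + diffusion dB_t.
d(8*exp(3*B_t)/5) = (36*exp(3*B_t)/5) dt + (24*exp(3*B_t)/5) dB_t

Itô's formula for f(B_t) gives d f(B_t) = f'(B_t) dB_t + (1/2) f''(B_t) dt. Compute derivatives of f(x) = 8*exp(3*x)/5:
  f'(x)  = 24*exp(3*x)/5
  f''(x) = 72*exp(3*x)/5
Substitute x = B_t and multiply the f'' term by 1/2:
  drift     = (1/2) * (72*exp(3*x)/5) evaluated at B_t = 36*exp(3*B_t)/5
  diffusion = (24*exp(3*x)/5) evaluated at B_t = 24*exp(3*B_t)/5
Therefore d(8*exp(3*B_t)/5) = (36*exp(3*B_t)/5) dt + (24*exp(3*B_t)/5) dB_t.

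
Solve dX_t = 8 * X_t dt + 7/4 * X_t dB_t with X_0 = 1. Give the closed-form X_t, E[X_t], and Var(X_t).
X_t = 1 * exp((207/32) t + (7/4) B_t); E[X_t] = exp(8*t); Var(X_t) = exp(305*t/16) - exp(16*t)

For GBM dX = mu X dt + sigma X dB with X_0 = x_0, apply Itô to Y = log X: dY = (mu - sigma^2/2) dt + sigma dB, so Y_t = log(x_0) + (mu - sigma^2/2) t + sigma B_t and hence X_t = x_0 * exp((mu - sigma^2/2) t + sigma B_t).
With mu = 8, sigma = 7/4, x_0 = 1, this gives:
  X_t = 1 * exp((207/32) * t + (7/4) * B_t).
Since sigma*B_t ~ Normal(0, sigma^2 t), E[exp(sigma*B_t)] = exp(sigma^2 t / 2); so E[X_t] = x_0 * exp((mu - sigma^2/2) t) * exp(sigma^2 t / 2) = x_0 * exp(mu t) = exp(8*t).
Var(X_t) = E[X_t^2] - (E[X_t])^2 = x_0^2 * exp(2 mu t) * (exp(sigma^2 t) - 1) = exp(305*t/16) - exp(16*t).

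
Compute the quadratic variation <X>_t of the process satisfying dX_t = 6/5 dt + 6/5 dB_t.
<X>_t = 36*t/25

For an Itô process dX_t = a(t) dt + b(t) dB_t, the quadratic variation is <X>_t = int_0^t b(s)^2 ds (the drift term does not contribute). Here b(s) = 6/5, so
  b(s)^2 = 36/25.
Integrating from 0 to t:
  <X>_t = int_0^t (36/25) ds = 36*t/25.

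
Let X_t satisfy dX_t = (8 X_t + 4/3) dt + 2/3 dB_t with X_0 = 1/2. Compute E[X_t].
E[X_t] = 2*exp(8*t)/3 - 1/6

Taking expectations and using E[dB_t] = 0, the mean m(t) = E[X_t] satisfies the ODE m'(t) = a m(t) + b with m(0) = x_0. With a = 8, b = 4/3, x_0 = 1/2, the solution is
  m(t) = x_0 * exp(a t) + (b/a) * (exp(a t) - 1)
       = (1/2) * exp(8 t) + ((4/3)/8) * (exp(8 t) - 1)
       = 2*exp(8*t)/3 - 1/6.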